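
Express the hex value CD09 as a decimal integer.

Expand by place value (powers of 16):
Digit values: C = 12, D = 13
CD09 = 12 × 16^3 + 13 × 16^2 + 0 × 16^1 + 9 × 16^0
= 12 × 4096 + 13 × 256 + 0 × 16 + 9 × 1
= 49152 + 3328 + 0 + 9
= 52489



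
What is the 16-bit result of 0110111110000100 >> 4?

Original: 0110111110000100 (decimal 28548)
Shift right by 4 positions
Drop the 4 low bits; fill with zeros on the left
Result: 0000011011111000 (decimal 1784)
Equivalent: 28548 >> 4 = 28548 ÷ 2^4 = 1784



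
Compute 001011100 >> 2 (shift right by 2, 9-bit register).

Original: 001011100 (decimal 92)
Shift right by 2 positions
Drop the 2 low bits; fill with zeros on the left
Result: 000010111 (decimal 23)
Equivalent: 92 >> 2 = 92 ÷ 2^2 = 23



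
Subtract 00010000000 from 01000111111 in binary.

Method 1 - Direct subtraction (column by column from the right: bit − bit − borrow-in; if negative, add 2 and borrow 1 from the next column):
borrow: 01100000000
        01000111111
-       00010000000
-------------------
        00110111111

Method 2 - Add two's complement:
Two's complement of 00010000000: invert → 11101111111, add 1 → 11110000000
  01000111111
+ 11110000000
-------------
 100110111111  (end carry out of the top bit = 1)
Discarding the end carry: 00110111111
Decimal check:
  01000111111 = 512 + 32 + 16 + 8 + 4 + 2 + 1 = 575
  00010000000 = 128
  575 - 128 = 447, and 00110111111 = 256 + 128 + 32 + 16 + 8 + 4 + 2 + 1 = 447 ✓



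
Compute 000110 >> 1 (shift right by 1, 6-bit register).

Original: 000110 (decimal 6)
Shift right by 1 position
Drop the 1 low bit; fill with zero on the left
Result: 000011 (decimal 3)
Equivalent: 6 >> 1 = 6 ÷ 2^1 = 3



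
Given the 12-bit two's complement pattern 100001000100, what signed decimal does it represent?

Binary: 100001000100
Sign bit: 1 (negative)
Invert: 011110111011
Add 1:  011110111100
Magnitude: 011110111100 = 1024 + 512 + 256 + 128 + 32 + 16 + 8 + 4 = 1980
Value: -1980



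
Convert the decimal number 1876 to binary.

Using repeated division by 2:
1876 ÷ 2 = 938 remainder 0
938 ÷ 2 = 469 remainder 0
469 ÷ 2 = 234 remainder 1
234 ÷ 2 = 117 remainder 0
117 ÷ 2 = 58 remainder 1
58 ÷ 2 = 29 remainder 0
29 ÷ 2 = 14 remainder 1
14 ÷ 2 = 7 remainder 0
7 ÷ 2 = 3 remainder 1
3 ÷ 2 = 1 remainder 1
1 ÷ 2 = 0 remainder 1
Reading remainders bottom to top: 11101010100



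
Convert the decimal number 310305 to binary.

Using repeated division by 2:
310305 ÷ 2 = 155152 remainder 1
155152 ÷ 2 = 77576 remainder 0
77576 ÷ 2 = 38788 remainder 0
38788 ÷ 2 = 19394 remainder 0
19394 ÷ 2 = 9697 remainder 0
9697 ÷ 2 = 4848 remainder 1
4848 ÷ 2 = 2424 remainder 0
2424 ÷ 2 = 1212 remainder 0
1212 ÷ 2 = 606 remainder 0
606 ÷ 2 = 303 remainder 0
303 ÷ 2 = 151 remainder 1
151 ÷ 2 = 75 remainder 1
75 ÷ 2 = 37 remainder 1
37 ÷ 2 = 18 remainder 1
18 ÷ 2 = 9 remainder 0
9 ÷ 2 = 4 remainder 1
4 ÷ 2 = 2 remainder 0
2 ÷ 2 = 1 remainder 0
1 ÷ 2 = 0 remainder 1
Reading remainders bottom to top: 1001011110000100001



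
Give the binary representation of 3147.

Using repeated division by 2:
3147 ÷ 2 = 1573 remainder 1
1573 ÷ 2 = 786 remainder 1
786 ÷ 2 = 393 remainder 0
393 ÷ 2 = 196 remainder 1
196 ÷ 2 = 98 remainder 0
98 ÷ 2 = 49 remainder 0
49 ÷ 2 = 24 remainder 1
24 ÷ 2 = 12 remainder 0
12 ÷ 2 = 6 remainder 0
6 ÷ 2 = 3 remainder 0
3 ÷ 2 = 1 remainder 1
1 ÷ 2 = 0 remainder 1
Reading remainders bottom to top: 110001001011



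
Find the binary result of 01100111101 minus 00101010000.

Method 1 - Direct subtraction (column by column from the right: bit − bit − borrow-in; if negative, add 2 and borrow 1 from the next column):
borrow: 01110000000
        01100111101
-       00101010000
-------------------
        00111101101

Method 2 - Add two's complement:
Two's complement of 00101010000: invert → 11010101111, add 1 → 11010110000
  01100111101
+ 11010110000
-------------
 100111101101  (end carry out of the top bit = 1)
Discarding the end carry: 00111101101
Decimal check:
  01100111101 = 512 + 256 + 32 + 16 + 8 + 4 + 1 = 829
  00101010000 = 256 + 64 + 16 = 336
  829 - 336 = 493, and 00111101101 = 256 + 128 + 64 + 32 + 8 + 4 + 1 = 493 ✓



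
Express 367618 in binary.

Using repeated division by 2:
367618 ÷ 2 = 183809 remainder 0
183809 ÷ 2 = 91904 remainder 1
91904 ÷ 2 = 45952 remainder 0
45952 ÷ 2 = 22976 remainder 0
22976 ÷ 2 = 11488 remainder 0
11488 ÷ 2 = 5744 remainder 0
5744 ÷ 2 = 2872 remainder 0
2872 ÷ 2 = 1436 remainder 0
1436 ÷ 2 = 718 remainder 0
718 ÷ 2 = 359 remainder 0
359 ÷ 2 = 179 remainder 1
179 ÷ 2 = 89 remainder 1
89 ÷ 2 = 44 remainder 1
44 ÷ 2 = 22 remainder 0
22 ÷ 2 = 11 remainder 0
11 ÷ 2 = 5 remainder 1
5 ÷ 2 = 2 remainder 1
2 ÷ 2 = 1 remainder 0
1 ÷ 2 = 0 remainder 1
Reading remainders bottom to top: 1011001110000000010



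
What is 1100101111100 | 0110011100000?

OR: 1 when either bit is 1
  1100101111100
| 0110011100000
---------------
  1110111111100
Decimal: 6524 | 3296 = 7676



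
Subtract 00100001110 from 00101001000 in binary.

Method 1 - Direct subtraction (column by column from the right: bit − bit − borrow-in; if negative, add 2 and borrow 1 from the next column):
borrow: 00001111100
        00101001000
-       00100001110
-------------------
        00000111010

Method 2 - Add two's complement:
Two's complement of 00100001110: invert → 11011110001, add 1 → 11011110010
  00101001000
+ 11011110010
-------------
 100000111010  (end carry out of the top bit = 1)
Discarding the end carry: 00000111010
Decimal check:
  00101001000 = 256 + 64 + 8 = 328
  00100001110 = 256 + 8 + 4 + 2 = 270
  328 - 270 = 58, and 00000111010 = 32 + 16 + 8 + 2 = 58 ✓



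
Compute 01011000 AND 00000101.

AND: 1 only when both bits are 1
  01011000
& 00000101
----------
  00000000
Decimal: 88 & 5 = 0



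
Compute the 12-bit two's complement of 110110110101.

Original (sign bit 1, negative): 110110110101
Step 1 - Invert all bits: 001001001010
Step 2 - Add 1: 001001001011
Verification: 110110110101 + 001001001011 = 1000000000000; discarding the end carry (carry out of the top bit) leaves the 12-bit value 000000000000, as required for x + (-x)



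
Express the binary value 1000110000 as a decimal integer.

Sum of powers of 2 for each 1-bit:
2^4 + 2^5 + 2^9
= 16 + 32 + 512
= 560



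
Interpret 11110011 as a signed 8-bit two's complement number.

Binary: 11110011
Sign bit: 1 (negative)
Invert: 00001100
Add 1:  00001101
Magnitude: 00001101 = 8 + 4 + 1 = 13
Value: -13



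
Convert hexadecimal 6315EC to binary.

Convert each hex digit to 4 bits:
  6 = 0110
  3 = 0011
  1 = 0001
  5 = 0101
  E = 1110
  C = 1100
Concatenate: 011000110001010111101100



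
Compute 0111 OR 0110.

OR: 1 when either bit is 1
  0111
| 0110
------
  0111
Decimal: 7 | 6 = 7



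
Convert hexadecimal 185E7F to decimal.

Expand by place value (powers of 16):
Digit values: E = 14, F = 15
185E7F = 1 × 16^5 + 8 × 16^4 + 5 × 16^3 + 14 × 16^2 + 7 × 16^1 + 15 × 16^0
= 1 × 1048576 + 8 × 65536 + 5 × 4096 + 14 × 256 + 7 × 16 + 15 × 1
= 1048576 + 524288 + 20480 + 3584 + 112 + 15
= 1597055



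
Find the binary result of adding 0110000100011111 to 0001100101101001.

Add column by column from the right: bit + bit + carry-in; write the sum mod 2, carry 1 when the sum is 2 or 3.
carry:  0000001011111110
        0110000100011111
+       0001100101101001
------------------------
       00111101010001000
(the carry out of the leftmost column, 0, becomes the leading bit)
Decimal check:
  0110000100011111 = 16384 + 8192 + 256 + 16 + 8 + 4 + 2 + 1 = 24863
  0001100101101001 = 4096 + 2048 + 256 + 64 + 32 + 8 + 1 = 6505
  24863 + 6505 = 31368, and 00111101010001000 = 16384 + 8192 + 4096 + 2048 + 512 + 128 + 8 = 31368 ✓



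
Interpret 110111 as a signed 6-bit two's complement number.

Binary: 110111
Sign bit: 1 (negative)
Invert: 001000
Add 1:  001001
Magnitude: 001001 = 8 + 1 = 9
Value: -9



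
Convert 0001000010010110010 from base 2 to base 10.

Sum of powers of 2 for each 1-bit:
2^1 + 2^4 + 2^5 + 2^7 + 2^10 + 2^15
= 2 + 16 + 32 + 128 + 1024 + 32768
= 33970



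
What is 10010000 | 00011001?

OR: 1 when either bit is 1
  10010000
| 00011001
----------
  10011001
Decimal: 144 | 25 = 153



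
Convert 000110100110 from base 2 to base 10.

Sum of powers of 2 for each 1-bit:
2^1 + 2^2 + 2^5 + 2^7 + 2^8
= 2 + 4 + 32 + 128 + 256
= 422



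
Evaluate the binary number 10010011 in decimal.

Sum of powers of 2 for each 1-bit:
2^0 + 2^1 + 2^4 + 2^7
= 1 + 2 + 16 + 128
= 147



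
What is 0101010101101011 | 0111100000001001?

OR: 1 when either bit is 1
  0101010101101011
| 0111100000001001
------------------
  0111110101101011
Decimal: 21867 | 30729 = 32107



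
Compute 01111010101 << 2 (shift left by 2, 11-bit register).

Original: 01111010101 (decimal 981)
Shift left by 2 positions
Append 2 zeros on the right and drop the 2 high bits that overflow the 11-bit width
Result: 11101010100 (decimal 1876)
Equivalent: 981 << 2 = 981 × 2^2 = 3924, truncated to 11 bits = 1876



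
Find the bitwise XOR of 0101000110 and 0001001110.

XOR: 1 when bits differ
  0101000110
^ 0001001110
------------
  0100001000
Decimal: 326 ^ 78 = 264



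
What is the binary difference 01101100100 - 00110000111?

Method 1 - Direct subtraction (column by column from the right: bit − bit − borrow-in; if negative, add 2 and borrow 1 from the next column):
borrow: 01100111110
        01101100100
-       00110000111
-------------------
        00111011101

Method 2 - Add two's complement:
Two's complement of 00110000111: invert → 11001111000, add 1 → 11001111001
  01101100100
+ 11001111001
-------------
 100111011101  (end carry out of the top bit = 1)
Discarding the end carry: 00111011101
Decimal check:
  01101100100 = 512 + 256 + 64 + 32 + 4 = 868
  00110000111 = 256 + 128 + 4 + 2 + 1 = 391
  868 - 391 = 477, and 00111011101 = 256 + 128 + 64 + 16 + 8 + 4 + 1 = 477 ✓



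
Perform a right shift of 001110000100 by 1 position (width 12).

Original: 001110000100 (decimal 900)
Shift right by 1 position
Drop the 1 low bit; fill with zero on the left
Result: 000111000010 (decimal 450)
Equivalent: 900 >> 1 = 900 ÷ 2^1 = 450



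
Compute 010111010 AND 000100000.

AND: 1 only when both bits are 1
  010111010
& 000100000
-----------
  000100000
Decimal: 186 & 32 = 32



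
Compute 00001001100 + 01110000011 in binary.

Add column by column from the right: bit + bit + carry-in; write the sum mod 2, carry 1 when the sum is 2 or 3.
carry:  00000000000
        00001001100
+       01110000011
-------------------
       001111001111
(the carry out of the leftmost column, 0, becomes the leading bit)
Decimal check:
  00001001100 = 64 + 8 + 4 = 76
  01110000011 = 512 + 256 + 128 + 2 + 1 = 899
  76 + 899 = 975, and 001111001111 = 512 + 256 + 128 + 64 + 8 + 4 + 2 + 1 = 975 ✓



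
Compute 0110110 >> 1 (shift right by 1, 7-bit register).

Original: 0110110 (decimal 54)
Shift right by 1 position
Drop the 1 low bit; fill with zero on the left
Result: 0011011 (decimal 27)
Equivalent: 54 >> 1 = 54 ÷ 2^1 = 27



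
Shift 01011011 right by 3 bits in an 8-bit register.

Original: 01011011 (decimal 91)
Shift right by 3 positions
Drop the 3 low bits; fill with zeros on the left
Result: 00001011 (decimal 11)
Equivalent: 91 >> 3 = 91 ÷ 2^3 = 11



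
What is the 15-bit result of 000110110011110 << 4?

Original: 000110110011110 (decimal 3486)
Shift left by 4 positions
Append 4 zeros on the right and drop the 4 high bits that overflow the 15-bit width
Result: 101100111100000 (decimal 23008)
Equivalent: 3486 << 4 = 3486 × 2^4 = 55776, truncated to 15 bits = 23008



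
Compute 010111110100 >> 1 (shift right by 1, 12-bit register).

Original: 010111110100 (decimal 1524)
Shift right by 1 position
Drop the 1 low bit; fill with zero on the left
Result: 001011111010 (decimal 762)
Equivalent: 1524 >> 1 = 1524 ÷ 2^1 = 762



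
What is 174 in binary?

Using repeated division by 2:
174 ÷ 2 = 87 remainder 0
87 ÷ 2 = 43 remainder 1
43 ÷ 2 = 21 remainder 1
21 ÷ 2 = 10 remainder 1
10 ÷ 2 = 5 remainder 0
5 ÷ 2 = 2 remainder 1
2 ÷ 2 = 1 remainder 0
1 ÷ 2 = 0 remainder 1
Reading remainders bottom to top: 10101110



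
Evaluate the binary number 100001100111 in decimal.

Sum of powers of 2 for each 1-bit:
2^0 + 2^1 + 2^2 + 2^5 + 2^6 + 2^11
= 1 + 2 + 4 + 32 + 64 + 2048
= 2151



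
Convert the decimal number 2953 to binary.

Using repeated division by 2:
2953 ÷ 2 = 1476 remainder 1
1476 ÷ 2 = 738 remainder 0
738 ÷ 2 = 369 remainder 0
369 ÷ 2 = 184 remainder 1
184 ÷ 2 = 92 remainder 0
92 ÷ 2 = 46 remainder 0
46 ÷ 2 = 23 remainder 0
23 ÷ 2 = 11 remainder 1
11 ÷ 2 = 5 remainder 1
5 ÷ 2 = 2 remainder 1
2 ÷ 2 = 1 remainder 0
1 ÷ 2 = 0 remainder 1
Reading remainders bottom to top: 101110001001



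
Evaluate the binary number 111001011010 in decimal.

Sum of powers of 2 for each 1-bit:
2^1 + 2^3 + 2^4 + 2^6 + 2^9 + 2^10 + 2^11
= 2 + 8 + 16 + 64 + 512 + 1024 + 2048
= 3674



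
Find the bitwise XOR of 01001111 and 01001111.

XOR: 1 when bits differ
  01001111
^ 01001111
----------
  00000000
Decimal: 79 ^ 79 = 0



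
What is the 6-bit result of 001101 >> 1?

Original: 001101 (decimal 13)
Shift right by 1 position
Drop the 1 low bit; fill with zero on the left
Result: 000110 (decimal 6)
Equivalent: 13 >> 1 = 13 ÷ 2^1 = 6



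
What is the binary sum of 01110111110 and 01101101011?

Add column by column from the right: bit + bit + carry-in; write the sum mod 2, carry 1 when the sum is 2 or 3.
carry:  11111111100
        01110111110
+       01101101011
-------------------
       011100101001
(the carry out of the leftmost column, 0, becomes the leading bit)
Decimal check:
  01110111110 = 512 + 256 + 128 + 32 + 16 + 8 + 4 + 2 = 958
  01101101011 = 512 + 256 + 64 + 32 + 8 + 2 + 1 = 875
  958 + 875 = 1833, and 011100101001 = 1024 + 512 + 256 + 32 + 8 + 1 = 1833 ✓



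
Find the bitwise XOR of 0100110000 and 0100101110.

XOR: 1 when bits differ
  0100110000
^ 0100101110
------------
  0000011110
Decimal: 304 ^ 302 = 30



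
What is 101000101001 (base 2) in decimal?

Sum of powers of 2 for each 1-bit:
2^0 + 2^3 + 2^5 + 2^9 + 2^11
= 1 + 8 + 32 + 512 + 2048
= 2601



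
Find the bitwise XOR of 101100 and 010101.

XOR: 1 when bits differ
  101100
^ 010101
--------
  111001
Decimal: 44 ^ 21 = 57



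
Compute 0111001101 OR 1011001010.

OR: 1 when either bit is 1
  0111001101
| 1011001010
------------
  1111001111
Decimal: 461 | 714 = 975



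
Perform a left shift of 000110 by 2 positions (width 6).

Original: 000110 (decimal 6)
Shift left by 2 positions
Append 2 zeros on the right
Result: 011000 (decimal 24)
Equivalent: 6 << 2 = 6 × 2^2 = 24



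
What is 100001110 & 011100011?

AND: 1 only when both bits are 1
  100001110
& 011100011
-----------
  000000010
Decimal: 270 & 227 = 2



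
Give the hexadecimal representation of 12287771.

Using repeated division by 16 (digits 10–15 are A–F):
12287771 ÷ 16 = 767985 remainder 11 (B)
767985 ÷ 16 = 47999 remainder 1
47999 ÷ 16 = 2999 remainder 15 (F)
2999 ÷ 16 = 187 remainder 7
187 ÷ 16 = 11 remainder 11 (B)
11 ÷ 16 = 0 remainder 11 (B)
Reading remainders bottom to top: BB7F1B



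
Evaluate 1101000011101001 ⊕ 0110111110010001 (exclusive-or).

XOR: 1 when bits differ
  1101000011101001
^ 0110111110010001
------------------
  1011111101111000
Decimal: 53481 ^ 28561 = 49016



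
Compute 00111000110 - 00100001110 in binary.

Method 1 - Direct subtraction (column by column from the right: bit − bit − borrow-in; if negative, add 2 and borrow 1 from the next column):
borrow: 00001110000
        00111000110
-       00100001110
-------------------
        00010111000

Method 2 - Add two's complement:
Two's complement of 00100001110: invert → 11011110001, add 1 → 11011110010
  00111000110
+ 11011110010
-------------
 100010111000  (end carry out of the top bit = 1)
Discarding the end carry: 00010111000
Decimal check:
  00111000110 = 256 + 128 + 64 + 4 + 2 = 454
  00100001110 = 256 + 8 + 4 + 2 = 270
  454 - 270 = 184, and 00010111000 = 128 + 32 + 16 + 8 = 184 ✓



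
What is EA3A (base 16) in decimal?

Expand by place value (powers of 16):
Digit values: E = 14, A = 10
EA3A = 14 × 16^3 + 10 × 16^2 + 3 × 16^1 + 10 × 16^0
= 14 × 4096 + 10 × 256 + 3 × 16 + 10 × 1
= 57344 + 2560 + 48 + 10
= 59962



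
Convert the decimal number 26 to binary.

Using repeated division by 2:
26 ÷ 2 = 13 remainder 0
13 ÷ 2 = 6 remainder 1
6 ÷ 2 = 3 remainder 0
3 ÷ 2 = 1 remainder 1
1 ÷ 2 = 0 remainder 1
Reading remainders bottom to top: 11010



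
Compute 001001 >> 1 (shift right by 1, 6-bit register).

Original: 001001 (decimal 9)
Shift right by 1 position
Drop the 1 low bit; fill with zero on the left
Result: 000100 (decimal 4)
Equivalent: 9 >> 1 = 9 ÷ 2^1 = 4



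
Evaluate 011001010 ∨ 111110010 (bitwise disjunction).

OR: 1 when either bit is 1
  011001010
| 111110010
-----------
  111111010
Decimal: 202 | 498 = 506



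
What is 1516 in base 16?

Using repeated division by 16 (digits 10–15 are A–F):
1516 ÷ 16 = 94 remainder 12 (C)
94 ÷ 16 = 5 remainder 14 (E)
5 ÷ 16 = 0 remainder 5
Reading remainders bottom to top: 5EC



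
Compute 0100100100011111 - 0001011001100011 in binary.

Method 1 - Direct subtraction (column by column from the right: bit − bit − borrow-in; if negative, add 2 and borrow 1 from the next column):
borrow: 0110110111000000
        0100100100011111
-       0001011001100011
------------------------
        0011001010111100

Method 2 - Add two's complement:
Two's complement of 0001011001100011: invert → 1110100110011100, add 1 → 1110100110011101
  0100100100011111
+ 1110100110011101
------------------
 10011001010111100  (end carry out of the top bit = 1)
Discarding the end carry: 0011001010111100
Decimal check:
  0100100100011111 = 16384 + 2048 + 256 + 16 + 8 + 4 + 2 + 1 = 18719
  0001011001100011 = 4096 + 1024 + 512 + 64 + 32 + 2 + 1 = 5731
  18719 - 5731 = 12988, and 0011001010111100 = 8192 + 4096 + 512 + 128 + 32 + 16 + 8 + 4 = 12988 ✓



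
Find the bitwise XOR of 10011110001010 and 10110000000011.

XOR: 1 when bits differ
  10011110001010
^ 10110000000011
----------------
  00101110001001
Decimal: 10122 ^ 11267 = 2953



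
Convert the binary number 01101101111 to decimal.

Sum of powers of 2 for each 1-bit:
2^0 + 2^1 + 2^2 + 2^3 + 2^5 + 2^6 + 2^8 + 2^9
= 1 + 2 + 4 + 8 + 32 + 64 + 256 + 512
= 879



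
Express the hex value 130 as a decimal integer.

Expand by place value (powers of 16):
130 = 1 × 16^2 + 3 × 16^1 + 0 × 16^0
= 1 × 256 + 3 × 16 + 0 × 1
= 256 + 48 + 0
= 304



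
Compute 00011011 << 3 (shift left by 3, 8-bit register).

Original: 00011011 (decimal 27)
Shift left by 3 positions
Append 3 zeros on the right
Result: 11011000 (decimal 216)
Equivalent: 27 << 3 = 27 × 2^3 = 216



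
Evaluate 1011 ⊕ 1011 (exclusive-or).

XOR: 1 when bits differ
  1011
^ 1011
------
  0000
Decimal: 11 ^ 11 = 0



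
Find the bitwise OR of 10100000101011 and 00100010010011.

OR: 1 when either bit is 1
  10100000101011
| 00100010010011
----------------
  10100010111011
Decimal: 10283 | 2195 = 10427



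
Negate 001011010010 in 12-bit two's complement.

Original: 001011010010
Step 1 - Invert all bits: 110100101101
Step 2 - Add 1: 110100101110
Verification: 001011010010 + 110100101110 = 1000000000000; discarding the end carry (carry out of the top bit) leaves the 12-bit value 000000000000, as required for x + (-x)



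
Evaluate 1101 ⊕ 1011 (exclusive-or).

XOR: 1 when bits differ
  1101
^ 1011
------
  0110
Decimal: 13 ^ 11 = 6



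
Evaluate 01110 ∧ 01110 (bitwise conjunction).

AND: 1 only when both bits are 1
  01110
& 01110
-------
  01110
Decimal: 14 & 14 = 14



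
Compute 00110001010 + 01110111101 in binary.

Add column by column from the right: bit + bit + carry-in; write the sum mod 2, carry 1 when the sum is 2 or 3.
carry:  11101110000
        00110001010
+       01110111101
-------------------
       010101000111
(the carry out of the leftmost column, 0, becomes the leading bit)
Decimal check:
  00110001010 = 256 + 128 + 8 + 2 = 394
  01110111101 = 512 + 256 + 128 + 32 + 16 + 8 + 4 + 1 = 957
  394 + 957 = 1351, and 010101000111 = 1024 + 256 + 64 + 4 + 2 + 1 = 1351 ✓



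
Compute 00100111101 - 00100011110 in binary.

Method 1 - Direct subtraction (column by column from the right: bit − bit − borrow-in; if negative, add 2 and borrow 1 from the next column):
borrow: 00000111100
        00100111101
-       00100011110
-------------------
        00000011111

Method 2 - Add two's complement:
Two's complement of 00100011110: invert → 11011100001, add 1 → 11011100010
  00100111101
+ 11011100010
-------------
 100000011111  (end carry out of the top bit = 1)
Discarding the end carry: 00000011111
Decimal check:
  00100111101 = 256 + 32 + 16 + 8 + 4 + 1 = 317
  00100011110 = 256 + 16 + 8 + 4 + 2 = 286
  317 - 286 = 31, and 00000011111 = 16 + 8 + 4 + 2 + 1 = 31 ✓



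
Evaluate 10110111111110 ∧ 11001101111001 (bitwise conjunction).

AND: 1 only when both bits are 1
  10110111111110
& 11001101111001
----------------
  10000101111000
Decimal: 11774 & 13177 = 8568



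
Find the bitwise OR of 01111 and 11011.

OR: 1 when either bit is 1
  01111
| 11011
-------
  11111
Decimal: 15 | 27 = 31



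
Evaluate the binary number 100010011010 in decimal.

Sum of powers of 2 for each 1-bit:
2^1 + 2^3 + 2^4 + 2^7 + 2^11
= 2 + 8 + 16 + 128 + 2048
= 2202



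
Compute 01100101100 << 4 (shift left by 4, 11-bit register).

Original: 01100101100 (decimal 812)
Shift left by 4 positions
Append 4 zeros on the right and drop the 4 high bits that overflow the 11-bit width
Result: 01011000000 (decimal 704)
Equivalent: 812 << 4 = 812 × 2^4 = 12992, truncated to 11 bits = 704



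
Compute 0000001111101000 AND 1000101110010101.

AND: 1 only when both bits are 1
  0000001111101000
& 1000101110010101
------------------
  0000001110000000
Decimal: 1000 & 35733 = 896



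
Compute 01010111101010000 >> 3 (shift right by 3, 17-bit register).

Original: 01010111101010000 (decimal 44880)
Shift right by 3 positions
Drop the 3 low bits; fill with zeros on the left
Result: 00001010111101010 (decimal 5610)
Equivalent: 44880 >> 3 = 44880 ÷ 2^3 = 5610



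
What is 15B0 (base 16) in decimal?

Expand by place value (powers of 16):
Digit values: B = 11
15B0 = 1 × 16^3 + 5 × 16^2 + 11 × 16^1 + 0 × 16^0
= 1 × 4096 + 5 × 256 + 11 × 16 + 0 × 1
= 4096 + 1280 + 176 + 0
= 5552



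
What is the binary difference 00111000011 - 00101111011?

Method 1 - Direct subtraction (column by column from the right: bit − bit − borrow-in; if negative, add 2 and borrow 1 from the next column):
borrow: 00011110000
        00111000011
-       00101111011
-------------------
        00001001000

Method 2 - Add two's complement:
Two's complement of 00101111011: invert → 11010000100, add 1 → 11010000101
  00111000011
+ 11010000101
-------------
 100001001000  (end carry out of the top bit = 1)
Discarding the end carry: 00001001000
Decimal check:
  00111000011 = 256 + 128 + 64 + 2 + 1 = 451
  00101111011 = 256 + 64 + 32 + 16 + 8 + 2 + 1 = 379
  451 - 379 = 72, and 00001001000 = 64 + 8 = 72 ✓



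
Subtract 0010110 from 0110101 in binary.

Method 1 - Direct subtraction (column by column from the right: bit − bit − borrow-in; if negative, add 2 and borrow 1 from the next column):
borrow: 0111100
        0110101
-       0010110
---------------
        0011111

Method 2 - Add two's complement:
Two's complement of 0010110: invert → 1101001, add 1 → 1101010
  0110101
+ 1101010
---------
 10011111  (end carry out of the top bit = 1)
Discarding the end carry: 0011111
Decimal check:
  0110101 = 32 + 16 + 4 + 1 = 53
  0010110 = 16 + 4 + 2 = 22
  53 - 22 = 31, and 0011111 = 16 + 8 + 4 + 2 + 1 = 31 ✓



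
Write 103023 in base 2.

Using repeated division by 2:
103023 ÷ 2 = 51511 remainder 1
51511 ÷ 2 = 25755 remainder 1
25755 ÷ 2 = 12877 remainder 1
12877 ÷ 2 = 6438 remainder 1
6438 ÷ 2 = 3219 remainder 0
3219 ÷ 2 = 1609 remainder 1
1609 ÷ 2 = 804 remainder 1
804 ÷ 2 = 402 remainder 0
402 ÷ 2 = 201 remainder 0
201 ÷ 2 = 100 remainder 1
100 ÷ 2 = 50 remainder 0
50 ÷ 2 = 25 remainder 0
25 ÷ 2 = 12 remainder 1
12 ÷ 2 = 6 remainder 0
6 ÷ 2 = 3 remainder 0
3 ÷ 2 = 1 remainder 1
1 ÷ 2 = 0 remainder 1
Reading remainders bottom to top: 11001001001101111



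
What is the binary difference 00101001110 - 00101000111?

Method 1 - Direct subtraction (column by column from the right: bit − bit − borrow-in; if negative, add 2 and borrow 1 from the next column):
borrow: 00000001110
        00101001110
-       00101000111
-------------------
        00000000111

Method 2 - Add two's complement:
Two's complement of 00101000111: invert → 11010111000, add 1 → 11010111001
  00101001110
+ 11010111001
-------------
 100000000111  (end carry out of the top bit = 1)
Discarding the end carry: 00000000111
Decimal check:
  00101001110 = 256 + 64 + 8 + 4 + 2 = 334
  00101000111 = 256 + 64 + 4 + 2 + 1 = 327
  334 - 327 = 7, and 00000000111 = 4 + 2 + 1 = 7 ✓



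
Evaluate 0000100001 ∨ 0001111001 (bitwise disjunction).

OR: 1 when either bit is 1
  0000100001
| 0001111001
------------
  0001111001
Decimal: 33 | 121 = 121



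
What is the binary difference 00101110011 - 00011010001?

Method 1 - Direct subtraction (column by column from the right: bit − bit − borrow-in; if negative, add 2 and borrow 1 from the next column):
borrow: 00100000000
        00101110011
-       00011010001
-------------------
        00010100010

Method 2 - Add two's complement:
Two's complement of 00011010001: invert → 11100101110, add 1 → 11100101111
  00101110011
+ 11100101111
-------------
 100010100010  (end carry out of the top bit = 1)
Discarding the end carry: 00010100010
Decimal check:
  00101110011 = 256 + 64 + 32 + 16 + 2 + 1 = 371
  00011010001 = 128 + 64 + 16 + 1 = 209
  371 - 209 = 162, and 00010100010 = 128 + 32 + 2 = 162 ✓



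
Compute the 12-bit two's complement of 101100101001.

Original (sign bit 1, negative): 101100101001
Step 1 - Invert all bits: 010011010110
Step 2 - Add 1: 010011010111
Verification: 101100101001 + 010011010111 = 1000000000000; discarding the end carry (carry out of the top bit) leaves the 12-bit value 000000000000, as required for x + (-x)



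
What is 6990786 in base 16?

Using repeated division by 16 (digits 10–15 are A–F):
6990786 ÷ 16 = 436924 remainder 2
436924 ÷ 16 = 27307 remainder 12 (C)
27307 ÷ 16 = 1706 remainder 11 (B)
1706 ÷ 16 = 106 remainder 10 (A)
106 ÷ 16 = 6 remainder 10 (A)
6 ÷ 16 = 0 remainder 6
Reading remainders bottom to top: 6AABC2



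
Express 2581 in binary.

Using repeated division by 2:
2581 ÷ 2 = 1290 remainder 1
1290 ÷ 2 = 645 remainder 0
645 ÷ 2 = 322 remainder 1
322 ÷ 2 = 161 remainder 0
161 ÷ 2 = 80 remainder 1
80 ÷ 2 = 40 remainder 0
40 ÷ 2 = 20 remainder 0
20 ÷ 2 = 10 remainder 0
10 ÷ 2 = 5 remainder 0
5 ÷ 2 = 2 remainder 1
2 ÷ 2 = 1 remainder 0
1 ÷ 2 = 0 remainder 1
Reading remainders bottom to top: 101000010101



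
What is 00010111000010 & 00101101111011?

AND: 1 only when both bits are 1
  00010111000010
& 00101101111011
----------------
  00000101000010
Decimal: 1474 & 2939 = 322



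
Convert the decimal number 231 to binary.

Using repeated division by 2:
231 ÷ 2 = 115 remainder 1
115 ÷ 2 = 57 remainder 1
57 ÷ 2 = 28 remainder 1
28 ÷ 2 = 14 remainder 0
14 ÷ 2 = 7 remainder 0
7 ÷ 2 = 3 remainder 1
3 ÷ 2 = 1 remainder 1
1 ÷ 2 = 0 remainder 1
Reading remainders bottom to top: 11100111



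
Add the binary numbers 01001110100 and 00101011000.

Add column by column from the right: bit + bit + carry-in; write the sum mod 2, carry 1 when the sum is 2 or 3.
carry:  00011100000
        01001110100
+       00101011000
-------------------
       001111001100
(the carry out of the leftmost column, 0, becomes the leading bit)
Decimal check:
  01001110100 = 512 + 64 + 32 + 16 + 4 = 628
  00101011000 = 256 + 64 + 16 + 8 = 344
  628 + 344 = 972, and 001111001100 = 512 + 256 + 128 + 64 + 8 + 4 = 972 ✓



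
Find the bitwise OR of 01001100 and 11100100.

OR: 1 when either bit is 1
  01001100
| 11100100
----------
  11101100
Decimal: 76 | 228 = 236



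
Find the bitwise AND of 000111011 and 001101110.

AND: 1 only when both bits are 1
  000111011
& 001101110
-----------
  000101010
Decimal: 59 & 110 = 42



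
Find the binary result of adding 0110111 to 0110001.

Add column by column from the right: bit + bit + carry-in; write the sum mod 2, carry 1 when the sum is 2 or 3.
carry:  1101110
        0110111
+       0110001
---------------
       01101000
(the carry out of the leftmost column, 0, becomes the leading bit)
Decimal check:
  0110111 = 32 + 16 + 4 + 2 + 1 = 55
  0110001 = 32 + 16 + 1 = 49
  55 + 49 = 104, and 01101000 = 64 + 32 + 8 = 104 ✓



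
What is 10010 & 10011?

AND: 1 only when both bits are 1
  10010
& 10011
-------
  10010
Decimal: 18 & 19 = 18



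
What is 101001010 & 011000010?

AND: 1 only when both bits are 1
  101001010
& 011000010
-----------
  001000010
Decimal: 330 & 194 = 66



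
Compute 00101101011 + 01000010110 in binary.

Add column by column from the right: bit + bit + carry-in; write the sum mod 2, carry 1 when the sum is 2 or 3.
carry:  00011111100
        00101101011
+       01000010110
-------------------
       001110000001
(the carry out of the leftmost column, 0, becomes the leading bit)
Decimal check:
  00101101011 = 256 + 64 + 32 + 8 + 2 + 1 = 363
  01000010110 = 512 + 16 + 4 + 2 = 534
  363 + 534 = 897, and 001110000001 = 512 + 256 + 128 + 1 = 897 ✓



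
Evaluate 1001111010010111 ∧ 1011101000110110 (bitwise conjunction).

AND: 1 only when both bits are 1
  1001111010010111
& 1011101000110110
------------------
  1001101000010110
Decimal: 40599 & 47670 = 39446



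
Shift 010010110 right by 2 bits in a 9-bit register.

Original: 010010110 (decimal 150)
Shift right by 2 positions
Drop the 2 low bits; fill with zeros on the left
Result: 000100101 (decimal 37)
Equivalent: 150 >> 2 = 150 ÷ 2^2 = 37



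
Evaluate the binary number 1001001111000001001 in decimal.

Sum of powers of 2 for each 1-bit:
2^0 + 2^3 + 2^9 + 2^10 + 2^11 + 2^12 + 2^15 + 2^18
= 1 + 8 + 512 + 1024 + 2048 + 4096 + 32768 + 262144
= 302601



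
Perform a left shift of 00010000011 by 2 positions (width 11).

Original: 00010000011 (decimal 131)
Shift left by 2 positions
Append 2 zeros on the right
Result: 01000001100 (decimal 524)
Equivalent: 131 << 2 = 131 × 2^2 = 524



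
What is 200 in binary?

Using repeated division by 2:
200 ÷ 2 = 100 remainder 0
100 ÷ 2 = 50 remainder 0
50 ÷ 2 = 25 remainder 0
25 ÷ 2 = 12 remainder 1
12 ÷ 2 = 6 remainder 0
6 ÷ 2 = 3 remainder 0
3 ÷ 2 = 1 remainder 1
1 ÷ 2 = 0 remainder 1
Reading remainders bottom to top: 11001000



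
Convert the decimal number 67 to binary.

Using repeated division by 2:
67 ÷ 2 = 33 remainder 1
33 ÷ 2 = 16 remainder 1
16 ÷ 2 = 8 remainder 0
8 ÷ 2 = 4 remainder 0
4 ÷ 2 = 2 remainder 0
2 ÷ 2 = 1 remainder 0
1 ÷ 2 = 0 remainder 1
Reading remainders bottom to top: 1000011



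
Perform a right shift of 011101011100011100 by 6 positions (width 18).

Original: 011101011100011100 (decimal 120604)
Shift right by 6 positions
Drop the 6 low bits; fill with zeros on the left
Result: 000000011101011100 (decimal 1884)
Equivalent: 120604 >> 6 = 120604 ÷ 2^6 = 1884



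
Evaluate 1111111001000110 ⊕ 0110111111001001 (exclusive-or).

XOR: 1 when bits differ
  1111111001000110
^ 0110111111001001
------------------
  1001000110001111
Decimal: 65094 ^ 28617 = 37263



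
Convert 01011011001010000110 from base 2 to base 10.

Sum of powers of 2 for each 1-bit:
2^1 + 2^2 + 2^7 + 2^9 + 2^12 + 2^13 + 2^15 + 2^16 + 2^18
= 2 + 4 + 128 + 512 + 4096 + 8192 + 32768 + 65536 + 262144
= 373382



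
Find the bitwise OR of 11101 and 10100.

OR: 1 when either bit is 1
  11101
| 10100
-------
  11101
Decimal: 29 | 20 = 29



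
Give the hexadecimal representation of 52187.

Using repeated division by 16 (digits 10–15 are A–F):
52187 ÷ 16 = 3261 remainder 11 (B)
3261 ÷ 16 = 203 remainder 13 (D)
203 ÷ 16 = 12 remainder 11 (B)
12 ÷ 16 = 0 remainder 12 (C)
Reading remainders bottom to top: CBDB



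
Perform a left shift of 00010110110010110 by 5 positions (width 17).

Original: 00010110110010110 (decimal 11670)
Shift left by 5 positions
Append 5 zeros on the right and drop the 5 high bits that overflow the 17-bit width
Result: 11011001011000000 (decimal 111296)
Equivalent: 11670 << 5 = 11670 × 2^5 = 373440, truncated to 17 bits = 111296



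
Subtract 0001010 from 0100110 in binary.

Method 1 - Direct subtraction (column by column from the right: bit − bit − borrow-in; if negative, add 2 and borrow 1 from the next column):
borrow: 0110000
        0100110
-       0001010
---------------
        0011100

Method 2 - Add two's complement:
Two's complement of 0001010: invert → 1110101, add 1 → 1110110
  0100110
+ 1110110
---------
 10011100  (end carry out of the top bit = 1)
Discarding the end carry: 0011100
Decimal check:
  0100110 = 32 + 4 + 2 = 38
  0001010 = 8 + 2 = 10
  38 - 10 = 28, and 0011100 = 16 + 8 + 4 = 28 ✓



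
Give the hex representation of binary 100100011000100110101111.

Group into 4-bit nibbles from right:
  1001 = 9
  0001 = 1
  1000 = 8
  1001 = 9
  1010 = A
  1111 = F
Result: 9189AF



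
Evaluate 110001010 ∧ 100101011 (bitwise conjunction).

AND: 1 only when both bits are 1
  110001010
& 100101011
-----------
  100001010
Decimal: 394 & 299 = 266



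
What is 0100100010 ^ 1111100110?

XOR: 1 when bits differ
  0100100010
^ 1111100110
------------
  1011000100
Decimal: 290 ^ 998 = 708



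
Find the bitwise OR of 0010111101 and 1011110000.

OR: 1 when either bit is 1
  0010111101
| 1011110000
------------
  1011111101
Decimal: 189 | 752 = 765



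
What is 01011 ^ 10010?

XOR: 1 when bits differ
  01011
^ 10010
-------
  11001
Decimal: 11 ^ 18 = 25



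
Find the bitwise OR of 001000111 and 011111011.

OR: 1 when either bit is 1
  001000111
| 011111011
-----------
  011111111
Decimal: 71 | 251 = 255



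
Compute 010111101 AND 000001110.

AND: 1 only when both bits are 1
  010111101
& 000001110
-----------
  000001100
Decimal: 189 & 14 = 12



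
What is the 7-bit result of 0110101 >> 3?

Original: 0110101 (decimal 53)
Shift right by 3 positions
Drop the 3 low bits; fill with zeros on the left
Result: 0000110 (decimal 6)
Equivalent: 53 >> 3 = 53 ÷ 2^3 = 6



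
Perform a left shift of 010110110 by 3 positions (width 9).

Original: 010110110 (decimal 182)
Shift left by 3 positions
Append 3 zeros on the right and drop the 3 high bits that overflow the 9-bit width
Result: 110110000 (decimal 432)
Equivalent: 182 << 3 = 182 × 2^3 = 1456, truncated to 9 bits = 432



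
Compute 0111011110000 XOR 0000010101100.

XOR: 1 when bits differ
  0111011110000
^ 0000010101100
---------------
  0111001011100
Decimal: 3824 ^ 172 = 3676



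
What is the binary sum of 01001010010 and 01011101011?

Add column by column from the right: bit + bit + carry-in; write the sum mod 2, carry 1 when the sum is 2 or 3.
carry:  10110000100
        01001010010
+       01011101011
-------------------
       010100111101
(the carry out of the leftmost column, 0, becomes the leading bit)
Decimal check:
  01001010010 = 512 + 64 + 16 + 2 = 594
  01011101011 = 512 + 128 + 64 + 32 + 8 + 2 + 1 = 747
  594 + 747 = 1341, and 010100111101 = 1024 + 256 + 32 + 16 + 8 + 4 + 1 = 1341 ✓



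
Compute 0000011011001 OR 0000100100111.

OR: 1 when either bit is 1
  0000011011001
| 0000100100111
---------------
  0000111111111
Decimal: 217 | 295 = 511



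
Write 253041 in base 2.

Using repeated division by 2:
253041 ÷ 2 = 126520 remainder 1
126520 ÷ 2 = 63260 remainder 0
63260 ÷ 2 = 31630 remainder 0
31630 ÷ 2 = 15815 remainder 0
15815 ÷ 2 = 7907 remainder 1
7907 ÷ 2 = 3953 remainder 1
3953 ÷ 2 = 1976 remainder 1
1976 ÷ 2 = 988 remainder 0
988 ÷ 2 = 494 remainder 0
494 ÷ 2 = 247 remainder 0
247 ÷ 2 = 123 remainder 1
123 ÷ 2 = 61 remainder 1
61 ÷ 2 = 30 remainder 1
30 ÷ 2 = 15 remainder 0
15 ÷ 2 = 7 remainder 1
7 ÷ 2 = 3 remainder 1
3 ÷ 2 = 1 remainder 1
1 ÷ 2 = 0 remainder 1
Reading remainders bottom to top: 111101110001110001



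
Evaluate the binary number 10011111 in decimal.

Sum of powers of 2 for each 1-bit:
2^0 + 2^1 + 2^2 + 2^3 + 2^4 + 2^7
= 1 + 2 + 4 + 8 + 16 + 128
= 159



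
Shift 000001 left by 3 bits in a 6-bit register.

Original: 000001 (decimal 1)
Shift left by 3 positions
Append 3 zeros on the right
Result: 001000 (decimal 8)
Equivalent: 1 << 3 = 1 × 2^3 = 8



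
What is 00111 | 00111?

OR: 1 when either bit is 1
  00111
| 00111
-------
  00111
Decimal: 7 | 7 = 7



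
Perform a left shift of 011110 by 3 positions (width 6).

Original: 011110 (decimal 30)
Shift left by 3 positions
Append 3 zeros on the right and drop the 3 high bits that overflow the 6-bit width
Result: 110000 (decimal 48)
Equivalent: 30 << 3 = 30 × 2^3 = 240, truncated to 6 bits = 48



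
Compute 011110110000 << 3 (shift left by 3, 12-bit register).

Original: 011110110000 (decimal 1968)
Shift left by 3 positions
Append 3 zeros on the right and drop the 3 high bits that overflow the 12-bit width
Result: 110110000000 (decimal 3456)
Equivalent: 1968 << 3 = 1968 × 2^3 = 15744, truncated to 12 bits = 3456



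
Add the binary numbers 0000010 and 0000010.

Add column by column from the right: bit + bit + carry-in; write the sum mod 2, carry 1 when the sum is 2 or 3.
carry:  0000100
        0000010
+       0000010
---------------
       00000100
(the carry out of the leftmost column, 0, becomes the leading bit)
Decimal check:
  0000010 = 2
  0000010 = 2
  2 + 2 = 4, and 00000100 = 4 ✓



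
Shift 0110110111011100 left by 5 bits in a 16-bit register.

Original: 0110110111011100 (decimal 28124)
Shift left by 5 positions
Append 5 zeros on the right and drop the 5 high bits that overflow the 16-bit width
Result: 1011101110000000 (decimal 48000)
Equivalent: 28124 << 5 = 28124 × 2^5 = 899968, truncated to 16 bits = 48000



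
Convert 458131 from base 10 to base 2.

Using repeated division by 2:
458131 ÷ 2 = 229065 remainder 1
229065 ÷ 2 = 114532 remainder 1
114532 ÷ 2 = 57266 remainder 0
57266 ÷ 2 = 28633 remainder 0
28633 ÷ 2 = 14316 remainder 1
14316 ÷ 2 = 7158 remainder 0
7158 ÷ 2 = 3579 remainder 0
3579 ÷ 2 = 1789 remainder 1
1789 ÷ 2 = 894 remainder 1
894 ÷ 2 = 447 remainder 0
447 ÷ 2 = 223 remainder 1
223 ÷ 2 = 111 remainder 1
111 ÷ 2 = 55 remainder 1
55 ÷ 2 = 27 remainder 1
27 ÷ 2 = 13 remainder 1
13 ÷ 2 = 6 remainder 1
6 ÷ 2 = 3 remainder 0
3 ÷ 2 = 1 remainder 1
1 ÷ 2 = 0 remainder 1
Reading remainders bottom to top: 1101111110110010011



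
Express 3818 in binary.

Using repeated division by 2:
3818 ÷ 2 = 1909 remainder 0
1909 ÷ 2 = 954 remainder 1
954 ÷ 2 = 477 remainder 0
477 ÷ 2 = 238 remainder 1
238 ÷ 2 = 119 remainder 0
119 ÷ 2 = 59 remainder 1
59 ÷ 2 = 29 remainder 1
29 ÷ 2 = 14 remainder 1
14 ÷ 2 = 7 remainder 0
7 ÷ 2 = 3 remainder 1
3 ÷ 2 = 1 remainder 1
1 ÷ 2 = 0 remainder 1
Reading remainders bottom to top: 111011101010



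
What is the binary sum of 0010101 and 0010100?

Add column by column from the right: bit + bit + carry-in; write the sum mod 2, carry 1 when the sum is 2 or 3.
carry:  0101000
        0010101
+       0010100
---------------
       00101001
(the carry out of the leftmost column, 0, becomes the leading bit)
Decimal check:
  0010101 = 16 + 4 + 1 = 21
  0010100 = 16 + 4 = 20
  21 + 20 = 41, and 00101001 = 32 + 8 + 1 = 41 ✓

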